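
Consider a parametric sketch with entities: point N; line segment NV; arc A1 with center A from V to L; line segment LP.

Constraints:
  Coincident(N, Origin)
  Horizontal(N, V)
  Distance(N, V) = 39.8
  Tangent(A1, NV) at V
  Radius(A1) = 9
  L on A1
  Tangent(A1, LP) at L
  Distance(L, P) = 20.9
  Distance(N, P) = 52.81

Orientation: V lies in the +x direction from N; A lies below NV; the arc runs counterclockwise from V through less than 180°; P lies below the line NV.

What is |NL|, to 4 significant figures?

34.69

N is at the origin; N and V share the same y with |NV| = 39.8 and V on the +x side, so V = (39.80, 0.000). Tangency of A1 to NV means the radius AV is perpendicular to NV, so A = V + (0, -9) = (39.80, -9.000). Since AL ⟂ LP (tangency), |AP| = √(9.0² + 20.9²) = 22.76 regardless of where L sits on A1. So P lies on both circle(N, 52.81) and circle(A, 22.76); the below-NV intersection is P = (42.30, -31.62). L is the foot of the tangent from P: L = (31.97, -13.45).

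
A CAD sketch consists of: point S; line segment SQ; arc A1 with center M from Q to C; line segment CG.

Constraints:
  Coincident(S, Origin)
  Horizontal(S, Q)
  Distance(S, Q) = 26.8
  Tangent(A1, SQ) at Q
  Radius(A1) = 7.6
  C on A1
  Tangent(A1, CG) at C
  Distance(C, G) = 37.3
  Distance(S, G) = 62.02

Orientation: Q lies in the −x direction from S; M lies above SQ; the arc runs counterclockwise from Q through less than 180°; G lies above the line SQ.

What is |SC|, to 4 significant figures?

25.12

Checks: S = (0.00, 0.00) ✓; |MC| = 7.600 ✓; ∠(MC, CG) = 90.00° ✓; |CG| = 37.30 ✓; |SG| = 62.02 ✓.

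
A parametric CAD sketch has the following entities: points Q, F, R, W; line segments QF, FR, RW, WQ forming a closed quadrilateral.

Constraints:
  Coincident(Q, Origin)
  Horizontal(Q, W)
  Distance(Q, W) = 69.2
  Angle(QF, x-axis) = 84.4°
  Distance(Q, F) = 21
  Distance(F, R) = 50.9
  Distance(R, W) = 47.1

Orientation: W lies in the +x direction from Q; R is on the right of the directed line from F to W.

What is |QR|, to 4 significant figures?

36.17

Checks: |FR| = 50.90 ✓; |RW| = 47.10 ✓.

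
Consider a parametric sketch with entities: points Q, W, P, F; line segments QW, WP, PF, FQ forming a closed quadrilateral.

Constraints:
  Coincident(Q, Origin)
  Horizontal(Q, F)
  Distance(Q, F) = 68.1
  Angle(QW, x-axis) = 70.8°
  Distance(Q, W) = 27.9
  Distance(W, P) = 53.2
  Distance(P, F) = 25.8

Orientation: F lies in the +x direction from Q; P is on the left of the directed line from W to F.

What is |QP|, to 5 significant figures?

67.244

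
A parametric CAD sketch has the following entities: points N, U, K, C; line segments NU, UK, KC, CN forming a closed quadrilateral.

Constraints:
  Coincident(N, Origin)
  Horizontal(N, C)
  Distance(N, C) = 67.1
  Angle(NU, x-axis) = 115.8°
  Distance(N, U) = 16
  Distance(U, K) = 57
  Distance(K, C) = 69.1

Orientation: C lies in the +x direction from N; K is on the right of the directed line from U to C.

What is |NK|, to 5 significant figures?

41.207

Checks: |UK| = 57.00 ✓; |KC| = 69.10 ✓.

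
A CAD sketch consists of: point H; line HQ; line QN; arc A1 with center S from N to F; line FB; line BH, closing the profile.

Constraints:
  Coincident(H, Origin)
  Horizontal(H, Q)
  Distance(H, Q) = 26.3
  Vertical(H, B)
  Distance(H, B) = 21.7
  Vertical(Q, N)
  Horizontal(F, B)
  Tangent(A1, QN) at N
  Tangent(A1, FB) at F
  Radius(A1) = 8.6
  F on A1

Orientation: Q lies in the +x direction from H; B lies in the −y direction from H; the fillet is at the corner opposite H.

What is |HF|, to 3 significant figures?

28.0

H is at the origin; H and Q share the same y with |HQ| = 26.3 and Q on the +x side, so Q = (26.3, 0.00). HB is vertical with |HB| = 21.7 and B on the −y side, so B = (0.00, -21.7). The virtual corner opposite H is at (26.3, -21.7). The tangent condition forces SN to be normal to QN and A1 meets FB tangentially, so SF is at right angles to FB, with radius 8.6, so the center S sits 8.6 in from both sides at S = (17.7, -13.1). That places the tangent points at N = (26.3, -13.1) on QN and F = (17.7, -21.7) on FB. Then |HF| = |F − H| = 28.0.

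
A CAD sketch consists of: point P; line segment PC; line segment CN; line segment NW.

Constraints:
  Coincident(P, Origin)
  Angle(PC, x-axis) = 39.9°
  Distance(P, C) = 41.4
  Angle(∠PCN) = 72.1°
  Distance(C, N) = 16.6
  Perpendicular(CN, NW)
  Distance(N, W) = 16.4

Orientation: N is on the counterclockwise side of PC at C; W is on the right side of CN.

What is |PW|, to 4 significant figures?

55.93

P is at the origin; PC runs at 39.9° with length 41.4, so C = 41.4·(cos 39.9°, sin 39.9°) = (31.76, 26.56). ∠PCN = 72.1°, so CN runs at 39.9° + (180° − 72.1°) = 147.8° from the x-axis; with |CN| = 16.6, N = C + 16.6·(cos 147.8°, sin 147.8°) = (17.71, 35.40). CN ⟂ NW; with |NW| = 16.4 on the right of CN, W = N + 16.4·(0.5329, 0.8462) = (26.45, 49.28). Then |PW| = |W − P| = 55.93.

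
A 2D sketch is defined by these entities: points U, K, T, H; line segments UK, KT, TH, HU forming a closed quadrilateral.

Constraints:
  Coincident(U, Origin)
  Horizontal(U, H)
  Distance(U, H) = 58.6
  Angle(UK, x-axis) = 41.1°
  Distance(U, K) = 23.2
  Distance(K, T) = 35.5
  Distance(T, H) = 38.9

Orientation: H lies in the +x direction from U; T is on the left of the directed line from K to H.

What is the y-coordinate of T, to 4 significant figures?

36.72

Checks: |KT| = 35.50 ✓; |TH| = 38.90 ✓.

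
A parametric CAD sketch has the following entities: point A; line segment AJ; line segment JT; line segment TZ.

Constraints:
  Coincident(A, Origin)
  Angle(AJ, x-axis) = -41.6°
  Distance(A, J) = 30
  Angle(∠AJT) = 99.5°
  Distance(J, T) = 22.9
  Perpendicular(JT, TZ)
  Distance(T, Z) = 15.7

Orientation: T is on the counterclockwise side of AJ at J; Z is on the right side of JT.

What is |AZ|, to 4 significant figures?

53.17

A is at the origin; AJ runs at -41.6° with length 30.0, so J = 30.0·(cos -41.6°, sin -41.6°) = (22.43, -19.92). ∠AJT = 99.5°, so JT runs at -41.6° + (180° − 99.5°) = 38.90° from the x-axis; with |JT| = 22.9, T = J + 22.9·(cos 38.90°, sin 38.90°) = (40.26, -5.537). JT is perpendicular to TZ; with |TZ| = 15.7 on the right of JT, Z = T + 15.7·(0.6280, -0.7782) = (50.11, -17.76). Then |AZ| = |Z − A| = 53.17.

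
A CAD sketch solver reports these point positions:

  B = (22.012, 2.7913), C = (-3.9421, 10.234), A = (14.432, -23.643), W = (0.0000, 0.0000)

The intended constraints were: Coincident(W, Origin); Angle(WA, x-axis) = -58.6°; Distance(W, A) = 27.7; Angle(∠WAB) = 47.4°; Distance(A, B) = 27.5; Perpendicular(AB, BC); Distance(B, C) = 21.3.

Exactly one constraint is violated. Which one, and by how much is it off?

Distance(B, C) = 21.3 — off by 5.70.

W = (0.00, 0.00) ✓; WA at -58.60° ✓; |WA| = 27.70 ✓; ∠WAB = 47.40° ✓; |AB| = 27.50 ✓; ∠(AB, BC) = 90.00° ✓; |BC| = 27.00 ✗.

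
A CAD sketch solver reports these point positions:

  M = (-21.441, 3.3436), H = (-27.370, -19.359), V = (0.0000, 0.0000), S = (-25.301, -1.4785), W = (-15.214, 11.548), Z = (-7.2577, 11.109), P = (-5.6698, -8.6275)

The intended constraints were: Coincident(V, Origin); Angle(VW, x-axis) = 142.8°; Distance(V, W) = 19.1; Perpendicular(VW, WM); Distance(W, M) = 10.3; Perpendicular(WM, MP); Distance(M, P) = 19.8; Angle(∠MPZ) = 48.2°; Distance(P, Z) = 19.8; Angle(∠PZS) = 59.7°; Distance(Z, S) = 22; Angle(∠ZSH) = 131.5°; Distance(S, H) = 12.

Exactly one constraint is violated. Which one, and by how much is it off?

Distance(S, H) = 12 — off by 6.00.

V = (0.00, 0.00) ✓; VW at 142.8° ✓; |VW| = 19.10 ✓; ∠(VW, WM) = 90.00° ✓; |WM| = 10.30 ✓; ∠(WM, MP) = 90.00° ✓; |MP| = 19.80 ✓; ∠MPZ = 48.20° ✓; |PZ| = 19.80 ✓; ∠PZS = 59.70° ✓; |ZS| = 22.00 ✓; ∠ZSH = 131.5° ✓; |SH| = 18.00 ✗.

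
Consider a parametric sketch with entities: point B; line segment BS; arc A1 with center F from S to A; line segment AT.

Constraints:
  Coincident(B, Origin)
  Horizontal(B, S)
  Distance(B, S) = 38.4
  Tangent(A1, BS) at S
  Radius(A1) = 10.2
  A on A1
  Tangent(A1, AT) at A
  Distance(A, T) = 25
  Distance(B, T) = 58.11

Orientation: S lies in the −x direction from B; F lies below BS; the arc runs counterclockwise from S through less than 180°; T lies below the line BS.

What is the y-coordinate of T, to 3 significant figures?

-36.3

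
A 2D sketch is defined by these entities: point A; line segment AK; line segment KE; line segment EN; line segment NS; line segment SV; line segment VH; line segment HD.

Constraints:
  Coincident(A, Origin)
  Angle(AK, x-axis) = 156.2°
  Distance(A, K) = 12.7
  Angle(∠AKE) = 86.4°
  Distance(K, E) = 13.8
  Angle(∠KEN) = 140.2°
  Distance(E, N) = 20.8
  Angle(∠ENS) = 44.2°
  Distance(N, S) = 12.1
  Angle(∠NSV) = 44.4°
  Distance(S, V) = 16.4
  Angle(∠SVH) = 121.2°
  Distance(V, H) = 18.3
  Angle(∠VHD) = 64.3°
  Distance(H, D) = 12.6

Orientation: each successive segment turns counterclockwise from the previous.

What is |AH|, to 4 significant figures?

46.37

A is at the origin; AK runs at 156.2° with length 12.7, so K = (-11.62, 5.125). ∠AKE = 86.4° gives KE at -110.2° from the x-axis; with |KE| = 13.8, E = (-16.39, -7.826). ∠KEN = 140.2° gives EN at -70.40° from the x-axis; with |EN| = 20.8, N = (-9.408, -27.42). ∠ENS = 44.2° gives NS at 65.40° from the x-axis; with |NS| = 12.1, S = (-4.371, -16.42). ∠NSV = 44.4° gives SV at -159.0° from the x-axis; with |SV| = 16.4, V = (-19.68, -22.30). ∠SVH = 121.2° gives VH at -100.2° from the x-axis; with |VH| = 18.3, H = (-22.92, -40.31). Then |AH| = |H − A| = 46.37.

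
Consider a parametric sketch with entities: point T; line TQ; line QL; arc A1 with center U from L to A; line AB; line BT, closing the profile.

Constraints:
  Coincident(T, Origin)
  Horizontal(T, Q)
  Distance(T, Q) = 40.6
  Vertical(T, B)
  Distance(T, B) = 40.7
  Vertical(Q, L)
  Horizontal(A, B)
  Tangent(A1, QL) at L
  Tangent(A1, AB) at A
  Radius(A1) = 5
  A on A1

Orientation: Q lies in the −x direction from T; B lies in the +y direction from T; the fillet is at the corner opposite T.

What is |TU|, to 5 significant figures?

50.417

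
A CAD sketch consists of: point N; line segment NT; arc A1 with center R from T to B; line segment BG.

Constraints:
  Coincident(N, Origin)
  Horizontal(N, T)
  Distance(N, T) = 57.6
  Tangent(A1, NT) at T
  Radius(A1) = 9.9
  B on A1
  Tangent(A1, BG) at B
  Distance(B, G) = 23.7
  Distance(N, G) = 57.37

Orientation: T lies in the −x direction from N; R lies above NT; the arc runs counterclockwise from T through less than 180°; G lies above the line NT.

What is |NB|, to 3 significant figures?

48.6

Checks: |RB| = 9.900 ✓; ∠(RB, BG) = 90.00° ✓; |BG| = 23.70 ✓; |NG| = 57.37 ✓.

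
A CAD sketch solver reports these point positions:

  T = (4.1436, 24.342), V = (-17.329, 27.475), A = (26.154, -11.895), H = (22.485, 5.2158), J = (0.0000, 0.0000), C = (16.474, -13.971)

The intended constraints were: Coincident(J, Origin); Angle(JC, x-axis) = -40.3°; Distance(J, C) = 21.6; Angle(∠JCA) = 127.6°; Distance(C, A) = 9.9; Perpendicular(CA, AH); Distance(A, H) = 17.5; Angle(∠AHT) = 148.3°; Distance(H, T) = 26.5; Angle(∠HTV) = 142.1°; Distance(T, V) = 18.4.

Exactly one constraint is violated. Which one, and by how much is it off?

Distance(T, V) = 18.4 — off by 3.30.

J = (0.00, 0.00) ✓; JC at -40.30° ✓; |JC| = 21.60 ✓; ∠JCA = 127.6° ✓; |CA| = 9.900 ✓; ∠(CA, AH) = 90.00° ✓; |AH| = 17.50 ✓; ∠AHT = 148.3° ✓; |HT| = 26.50 ✓; ∠HTV = 142.1° ✓; |TV| = 21.70 ✗.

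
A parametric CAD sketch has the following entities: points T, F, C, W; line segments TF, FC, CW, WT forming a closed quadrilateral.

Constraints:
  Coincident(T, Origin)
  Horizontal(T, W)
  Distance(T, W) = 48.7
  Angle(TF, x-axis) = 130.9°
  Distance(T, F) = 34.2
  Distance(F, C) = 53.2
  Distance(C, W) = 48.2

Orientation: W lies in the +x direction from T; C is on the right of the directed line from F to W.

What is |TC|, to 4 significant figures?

20.45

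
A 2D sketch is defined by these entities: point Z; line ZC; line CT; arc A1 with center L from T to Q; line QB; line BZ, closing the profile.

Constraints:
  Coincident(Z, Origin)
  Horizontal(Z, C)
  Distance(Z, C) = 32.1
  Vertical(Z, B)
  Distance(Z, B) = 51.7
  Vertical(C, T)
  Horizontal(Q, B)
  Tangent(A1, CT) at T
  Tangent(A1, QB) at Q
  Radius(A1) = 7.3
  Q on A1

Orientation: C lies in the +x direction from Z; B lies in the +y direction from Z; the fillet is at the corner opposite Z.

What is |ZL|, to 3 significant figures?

50.9

ZB is vertical with |ZB| = 51.7 and B on the +y side, so B = (0.00, 51.7). The virtual corner opposite Z is at (32.1, 51.7). Tangency of A1 to CT means the radius LT is perpendicular to CT and the tangent condition forces LQ to be normal to QB, with radius 7.3, so the center L sits 7.3 in from both sides at L = (24.8, 44.4). Then |ZL| = |L − Z| = 50.9.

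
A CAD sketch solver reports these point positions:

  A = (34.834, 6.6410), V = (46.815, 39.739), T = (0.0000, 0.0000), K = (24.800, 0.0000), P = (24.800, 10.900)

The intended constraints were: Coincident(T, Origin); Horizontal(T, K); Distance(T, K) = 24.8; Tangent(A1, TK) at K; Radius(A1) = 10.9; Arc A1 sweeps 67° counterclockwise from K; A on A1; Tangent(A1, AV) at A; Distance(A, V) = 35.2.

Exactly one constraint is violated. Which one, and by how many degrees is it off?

Tangent(A1, AV) at A — off by 3.10°.

T = (0.00, 0.00) ✓; T.y = 0.00, K.y = 0.00 ✓; |TK| = 24.80 ✓; ∠(PK, KT) = 90.00° ✓; |PK| = 10.90 ✓; bearing(P→A) − bearing(P→K) = 67.00° ✓; |PA| = 10.90 ✓; ∠(PA, AV) = 86.90° ✗; |AV| = 35.20 ✓.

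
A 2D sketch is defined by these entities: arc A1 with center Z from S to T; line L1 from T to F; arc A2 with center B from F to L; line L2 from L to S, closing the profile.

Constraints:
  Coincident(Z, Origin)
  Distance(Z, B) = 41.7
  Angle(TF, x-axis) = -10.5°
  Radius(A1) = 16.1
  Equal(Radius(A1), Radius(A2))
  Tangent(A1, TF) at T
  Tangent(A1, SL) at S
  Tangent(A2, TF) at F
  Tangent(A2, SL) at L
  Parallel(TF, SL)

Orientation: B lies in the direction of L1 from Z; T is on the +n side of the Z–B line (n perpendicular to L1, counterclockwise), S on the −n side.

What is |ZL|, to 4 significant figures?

44.70

The slot axis is L1's direction at -10.5°, so u = (cos -10.5°, sin -10.5°) = (0.9833, -0.1822) and n = (−sin -10.5°, cos -10.5°) = (0.1822, 0.9833). Z is at the origin and B lies 41.7 along u from Z, so B = 41.7·u = (41.00, -7.599). Tangency of A1 to both parallel lines with radius 16.1 puts T and S at Z ± 16.1·n: T = (2.934, 15.83), S = (-2.934, -15.83). Equal radii place F and L the same way about B: F = B + 16.1·n = (43.94, 8.231), L = B − 16.1·n = (38.07, -23.43). Then |ZL| = |L − Z| = 44.70.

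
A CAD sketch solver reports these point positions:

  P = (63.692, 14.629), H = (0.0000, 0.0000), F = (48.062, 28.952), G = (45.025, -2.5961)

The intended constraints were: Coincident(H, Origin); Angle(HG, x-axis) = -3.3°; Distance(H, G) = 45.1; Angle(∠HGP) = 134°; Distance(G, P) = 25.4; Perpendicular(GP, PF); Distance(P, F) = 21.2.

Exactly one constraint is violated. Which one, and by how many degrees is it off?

Perpendicular(GP, PF) — off by 4.80°.

H = (0.00, 0.00) ✓; HG at -3.300° ✓; |HG| = 45.10 ✓; ∠HGP = 134.0° ✓; |GP| = 25.40 ✓; ∠(GP, PF) = 94.80° ✗; |PF| = 21.20 ✓.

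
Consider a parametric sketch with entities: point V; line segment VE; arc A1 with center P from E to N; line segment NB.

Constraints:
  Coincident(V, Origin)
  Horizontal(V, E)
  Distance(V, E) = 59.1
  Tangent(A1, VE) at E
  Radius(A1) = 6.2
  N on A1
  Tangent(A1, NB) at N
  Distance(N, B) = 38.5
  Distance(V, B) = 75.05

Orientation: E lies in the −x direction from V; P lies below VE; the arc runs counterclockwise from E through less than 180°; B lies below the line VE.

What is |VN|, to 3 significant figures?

65.6

Checks: |PN| = 6.200 ✓; ∠(PN, NB) = 90.00° ✓; |NB| = 38.50 ✓; |VB| = 75.05 ✓.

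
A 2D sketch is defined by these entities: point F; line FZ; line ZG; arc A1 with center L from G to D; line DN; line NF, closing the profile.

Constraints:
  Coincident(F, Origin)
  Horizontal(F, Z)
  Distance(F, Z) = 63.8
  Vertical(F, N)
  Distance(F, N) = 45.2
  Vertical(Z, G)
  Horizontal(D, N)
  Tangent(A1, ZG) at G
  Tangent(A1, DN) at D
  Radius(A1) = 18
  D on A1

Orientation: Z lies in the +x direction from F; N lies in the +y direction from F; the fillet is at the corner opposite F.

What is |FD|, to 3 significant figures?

64.3

F is at the origin; F and Z share the same y with |FZ| = 63.8 and Z on the +x side, so Z = (63.8, 0.00). FN is vertical with |FN| = 45.2 and N on the +y side, so N = (0.00, 45.2). The virtual corner opposite F is at (63.8, 45.2). Since A1 is tangent to ZG there, LG ⟂ ZG and the tangent condition forces LD to be normal to DN, with radius 18.0, so the center L sits 18.0 in from both sides at L = (45.8, 27.2). That places the tangent points at G = (63.8, 27.2) on ZG and D = (45.8, 45.2) on DN. Then |FD| = |D − F| = 64.3.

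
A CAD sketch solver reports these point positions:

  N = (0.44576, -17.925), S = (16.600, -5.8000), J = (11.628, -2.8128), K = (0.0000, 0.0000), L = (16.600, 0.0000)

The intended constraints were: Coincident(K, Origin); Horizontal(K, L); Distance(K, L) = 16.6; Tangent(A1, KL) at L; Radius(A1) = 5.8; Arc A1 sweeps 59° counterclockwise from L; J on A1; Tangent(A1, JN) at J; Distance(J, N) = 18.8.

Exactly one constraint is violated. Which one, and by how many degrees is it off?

Tangent(A1, JN) at J — off by 5.50°.

K = (0.00, 0.00) ✓; K.y = 0.00, L.y = 0.00 ✓; |KL| = 16.60 ✓; ∠(SL, LK) = 90.00° ✓; |SL| = 5.800 ✓; bearing(S→J) − bearing(S→L) = 59.00° ✓; |SJ| = 5.800 ✓; ∠(SJ, JN) = 95.50° ✗; |JN| = 18.80 ✓.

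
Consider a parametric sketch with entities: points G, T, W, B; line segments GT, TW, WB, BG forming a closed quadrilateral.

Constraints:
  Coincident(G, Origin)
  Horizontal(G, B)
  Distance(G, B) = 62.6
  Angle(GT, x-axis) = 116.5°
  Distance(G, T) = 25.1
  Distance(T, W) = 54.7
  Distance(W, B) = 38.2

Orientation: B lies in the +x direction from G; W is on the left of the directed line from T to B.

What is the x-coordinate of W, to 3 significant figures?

42.6

Checks: |TW| = 54.70 ✓; |WB| = 38.20 ✓.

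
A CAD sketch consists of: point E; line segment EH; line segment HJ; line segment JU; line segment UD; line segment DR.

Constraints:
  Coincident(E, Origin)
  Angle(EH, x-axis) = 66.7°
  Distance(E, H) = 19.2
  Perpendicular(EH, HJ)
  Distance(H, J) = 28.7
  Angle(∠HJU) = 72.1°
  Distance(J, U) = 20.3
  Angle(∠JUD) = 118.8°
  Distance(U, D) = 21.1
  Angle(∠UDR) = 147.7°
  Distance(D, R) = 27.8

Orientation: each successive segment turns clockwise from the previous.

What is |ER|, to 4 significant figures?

24.89

E is at the origin; EH runs at 66.7° with length 19.2, so H = (7.594, 17.63). EH is perpendicular to HJ, so HJ runs at -23.30°; with |HJ| = 28.7, J = (33.95, 6.282). ∠HJU = 72.1° gives JU at -131.2° from the x-axis; with |JU| = 20.3, U = (20.58, -8.992). ∠JUD = 118.8° gives UD at 167.6° from the x-axis; with |UD| = 21.1, D = (-0.02530, -4.461). ∠UDR = 147.7° gives DR at 135.3° from the x-axis; with |DR| = 27.8, R = (-19.79, 15.09). Then |ER| = |R − E| = 24.89.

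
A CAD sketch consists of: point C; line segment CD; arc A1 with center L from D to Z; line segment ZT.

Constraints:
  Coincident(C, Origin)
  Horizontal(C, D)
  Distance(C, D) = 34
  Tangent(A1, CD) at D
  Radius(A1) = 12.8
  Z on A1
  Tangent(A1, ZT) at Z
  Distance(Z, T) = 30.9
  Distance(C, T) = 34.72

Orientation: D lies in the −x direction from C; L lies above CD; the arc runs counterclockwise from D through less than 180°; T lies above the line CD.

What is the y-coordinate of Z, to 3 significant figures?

6.67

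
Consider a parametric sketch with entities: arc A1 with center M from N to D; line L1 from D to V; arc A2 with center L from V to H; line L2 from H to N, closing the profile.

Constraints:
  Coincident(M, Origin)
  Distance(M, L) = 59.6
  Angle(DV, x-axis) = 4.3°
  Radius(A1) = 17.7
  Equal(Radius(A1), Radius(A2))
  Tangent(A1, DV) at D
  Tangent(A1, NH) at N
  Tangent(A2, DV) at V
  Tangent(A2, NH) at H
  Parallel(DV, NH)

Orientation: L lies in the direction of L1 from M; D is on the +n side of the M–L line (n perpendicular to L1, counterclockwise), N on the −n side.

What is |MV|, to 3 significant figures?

62.2

Tangency of A1 to both parallel lines with radius 17.7 puts D and N at M ± 17.7·n: D = (-1.33, 17.7), N = (1.33, -17.7). Equal radii place V and H the same way about L: V = L + 17.7·n = (58.1, 22.1), H = L − 17.7·n = (60.8, -13.2). Then |MV| = |V − M| = 62.2.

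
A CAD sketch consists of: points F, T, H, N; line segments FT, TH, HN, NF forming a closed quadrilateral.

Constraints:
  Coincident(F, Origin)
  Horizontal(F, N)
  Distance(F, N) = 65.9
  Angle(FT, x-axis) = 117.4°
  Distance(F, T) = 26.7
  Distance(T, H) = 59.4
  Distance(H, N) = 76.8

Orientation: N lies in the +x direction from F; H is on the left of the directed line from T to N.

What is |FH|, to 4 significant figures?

72.77

Checks: F.y = 0.00, N.y = 0.00 ✓; |TH| = 59.40 ✓; |HN| = 76.80 ✓.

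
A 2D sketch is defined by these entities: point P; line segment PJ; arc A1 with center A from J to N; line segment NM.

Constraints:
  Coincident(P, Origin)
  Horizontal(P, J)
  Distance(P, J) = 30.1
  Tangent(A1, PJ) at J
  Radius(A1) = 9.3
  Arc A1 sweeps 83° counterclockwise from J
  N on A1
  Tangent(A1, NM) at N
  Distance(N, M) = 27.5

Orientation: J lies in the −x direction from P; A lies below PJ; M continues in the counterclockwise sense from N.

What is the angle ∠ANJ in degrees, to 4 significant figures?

48.50°

A1 meets PJ tangentially, so AJ is at right angles to PJ, so A = J + (0, -9.3) = (-30.10, -9.300). On A1, J sits at bearing 90° from A; an 83° counterclockwise sweep puts N at bearing 173°, so N = A + 9.3·(cos 173°, sin 173°) = (-39.33, -8.167). Then cos ∠ANJ = NA·NJ / (|NA||NJ|), giving 48.50°.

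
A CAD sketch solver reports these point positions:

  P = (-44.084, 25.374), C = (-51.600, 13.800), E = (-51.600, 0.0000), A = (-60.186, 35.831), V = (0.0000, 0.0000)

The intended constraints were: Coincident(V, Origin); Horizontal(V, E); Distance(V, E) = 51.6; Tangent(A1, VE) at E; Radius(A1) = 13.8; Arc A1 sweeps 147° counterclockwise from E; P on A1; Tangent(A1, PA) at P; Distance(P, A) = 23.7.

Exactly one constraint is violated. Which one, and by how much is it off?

Distance(P, A) = 23.7 — off by 4.50.

V = (0.00, 0.00) ✓; V.y = 0.00, E.y = 0.00 ✓; |VE| = 51.60 ✓; ∠(CE, EV) = 90.00° ✓; |CE| = 13.80 ✓; bearing(C→P) − bearing(C→E) = 147.0° ✓; |CP| = 13.80 ✓; ∠(CP, PA) = 90.00° ✓; |PA| = 19.20 ✗.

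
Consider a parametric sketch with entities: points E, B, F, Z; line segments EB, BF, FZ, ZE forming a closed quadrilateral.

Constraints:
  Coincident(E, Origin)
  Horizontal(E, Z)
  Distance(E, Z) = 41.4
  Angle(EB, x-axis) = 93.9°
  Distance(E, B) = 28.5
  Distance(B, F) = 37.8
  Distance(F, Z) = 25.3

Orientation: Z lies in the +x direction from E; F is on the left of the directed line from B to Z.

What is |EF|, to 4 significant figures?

43.36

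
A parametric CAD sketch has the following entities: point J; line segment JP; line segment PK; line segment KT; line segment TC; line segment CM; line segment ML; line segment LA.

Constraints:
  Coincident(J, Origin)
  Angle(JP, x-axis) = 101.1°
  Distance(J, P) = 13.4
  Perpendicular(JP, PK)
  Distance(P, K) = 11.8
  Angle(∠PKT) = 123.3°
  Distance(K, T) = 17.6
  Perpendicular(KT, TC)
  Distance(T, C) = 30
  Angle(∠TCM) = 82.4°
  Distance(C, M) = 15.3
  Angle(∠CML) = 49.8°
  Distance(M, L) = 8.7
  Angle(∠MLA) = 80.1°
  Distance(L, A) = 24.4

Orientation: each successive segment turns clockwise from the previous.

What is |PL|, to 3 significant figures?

19.7

J is at the origin; JP runs at 101.1° with length 13.4, so P = (-2.58, 13.1). The perpendicularity gives PK at right angles to JP, so PK runs at 11.1°; with |PK| = 11.8, K = (9.00, 15.4). ∠PKT = 123.3° gives KT at -45.6° from the x-axis; with |KT| = 17.6, T = (21.3, 2.85). KT ⟂ TC, so TC runs at -136°; with |TC| = 30.0, C = (-0.121, -18.1). ∠TCM = 82.4° gives CM at 127° from the x-axis; with |CM| = 15.3, M = (-9.29, -5.89). ∠CML = 49.8° gives ML at -3.40° from the x-axis; with |ML| = 8.7, L = (-0.601, -6.41). Then |PL| = |L − P| = 19.7.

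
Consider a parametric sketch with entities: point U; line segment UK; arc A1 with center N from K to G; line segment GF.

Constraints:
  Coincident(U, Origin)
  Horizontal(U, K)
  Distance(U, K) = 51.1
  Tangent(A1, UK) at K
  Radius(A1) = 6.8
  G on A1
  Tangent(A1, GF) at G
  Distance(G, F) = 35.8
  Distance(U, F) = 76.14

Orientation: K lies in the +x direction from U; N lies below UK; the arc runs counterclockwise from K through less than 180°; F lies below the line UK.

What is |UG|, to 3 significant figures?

46.5

Checks: |NG| = 6.800 ✓; ∠(NG, GF) = 90.00° ✓; |GF| = 35.80 ✓; |UF| = 76.14 ✓.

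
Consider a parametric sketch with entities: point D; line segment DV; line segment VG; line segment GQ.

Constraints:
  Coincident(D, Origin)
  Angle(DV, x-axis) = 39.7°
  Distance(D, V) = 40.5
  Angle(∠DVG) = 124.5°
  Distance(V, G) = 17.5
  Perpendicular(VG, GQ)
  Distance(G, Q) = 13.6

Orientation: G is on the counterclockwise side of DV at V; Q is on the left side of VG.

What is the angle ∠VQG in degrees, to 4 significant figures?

52.15°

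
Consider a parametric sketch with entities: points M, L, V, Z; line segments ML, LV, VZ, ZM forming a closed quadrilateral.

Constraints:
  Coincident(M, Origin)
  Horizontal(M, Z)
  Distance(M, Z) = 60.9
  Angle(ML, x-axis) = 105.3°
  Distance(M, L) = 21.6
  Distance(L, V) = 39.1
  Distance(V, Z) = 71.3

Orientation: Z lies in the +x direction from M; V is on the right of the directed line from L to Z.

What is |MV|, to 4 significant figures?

19.89

Checks: |LV| = 39.10 ✓; |VZ| = 71.30 ✓.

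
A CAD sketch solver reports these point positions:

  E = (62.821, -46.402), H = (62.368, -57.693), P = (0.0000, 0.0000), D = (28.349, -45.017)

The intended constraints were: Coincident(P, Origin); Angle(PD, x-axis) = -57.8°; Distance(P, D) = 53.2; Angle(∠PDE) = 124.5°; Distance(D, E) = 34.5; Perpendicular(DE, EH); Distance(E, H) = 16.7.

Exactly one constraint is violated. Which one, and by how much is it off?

Distance(E, H) = 16.7 — off by 5.40.

P = (0.00, 0.00) ✓; PD at -57.80° ✓; |PD| = 53.20 ✓; ∠PDE = 124.5° ✓; |DE| = 34.50 ✓; ∠(DE, EH) = 90.00° ✓; |EH| = 11.30 ✗.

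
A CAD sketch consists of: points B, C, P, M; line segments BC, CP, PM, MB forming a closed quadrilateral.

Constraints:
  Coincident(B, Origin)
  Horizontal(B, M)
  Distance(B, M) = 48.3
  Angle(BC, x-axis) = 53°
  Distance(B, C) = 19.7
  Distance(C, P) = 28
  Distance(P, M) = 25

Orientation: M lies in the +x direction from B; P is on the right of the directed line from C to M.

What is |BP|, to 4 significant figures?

26.55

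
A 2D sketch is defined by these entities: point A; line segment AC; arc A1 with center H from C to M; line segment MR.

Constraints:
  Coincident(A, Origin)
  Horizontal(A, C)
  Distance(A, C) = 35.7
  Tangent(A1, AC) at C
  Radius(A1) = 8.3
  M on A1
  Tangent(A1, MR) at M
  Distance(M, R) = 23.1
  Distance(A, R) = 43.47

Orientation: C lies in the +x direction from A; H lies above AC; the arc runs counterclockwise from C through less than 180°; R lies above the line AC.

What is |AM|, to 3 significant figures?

44.5

A is at the origin; AC is horizontal with |AC| = 35.7 and C on the +x side, so C = (35.7, 0.00). A1 meets AC tangentially, so HC is at right angles to AC, so H = C + (0, 8.3) = (35.7, 8.30). Since HM ⟂ MR (tangency), |HR| = √(8.3² + 23.1²) = 24.5 regardless of where M sits on A1. So R lies on both circle(A, 43.47) and circle(H, 24.5); the above-AC intersection is R = (29.4, 32.0). M is the foot of the tangent from R: M = (42.5, 13.0).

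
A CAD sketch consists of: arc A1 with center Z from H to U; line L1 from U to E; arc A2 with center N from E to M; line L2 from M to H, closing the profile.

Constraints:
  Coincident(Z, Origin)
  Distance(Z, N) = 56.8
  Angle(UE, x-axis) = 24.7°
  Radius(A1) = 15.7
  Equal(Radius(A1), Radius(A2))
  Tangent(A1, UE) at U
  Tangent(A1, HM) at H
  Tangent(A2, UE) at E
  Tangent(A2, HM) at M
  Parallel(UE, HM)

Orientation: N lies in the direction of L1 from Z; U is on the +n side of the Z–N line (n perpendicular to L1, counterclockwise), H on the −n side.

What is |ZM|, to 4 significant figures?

58.93

Tangency of A1 to both parallel lines with radius 15.7 puts U and H at Z ± 15.7·n: U = (-6.561, 14.26), H = (6.561, -14.26). Equal radii place E and M the same way about N: E = N + 15.7·n = (45.04, 38.00), M = N − 15.7·n = (58.16, 9.471). Then |ZM| = |M − Z| = 58.93.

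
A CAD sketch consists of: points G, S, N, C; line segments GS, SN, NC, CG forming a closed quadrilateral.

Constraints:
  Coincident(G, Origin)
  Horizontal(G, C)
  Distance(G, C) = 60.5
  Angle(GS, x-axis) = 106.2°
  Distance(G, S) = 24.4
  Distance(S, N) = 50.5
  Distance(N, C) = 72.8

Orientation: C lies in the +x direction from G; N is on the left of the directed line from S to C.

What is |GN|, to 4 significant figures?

67.71

Checks: |SN| = 50.50 ✓; |NC| = 72.80 ✓.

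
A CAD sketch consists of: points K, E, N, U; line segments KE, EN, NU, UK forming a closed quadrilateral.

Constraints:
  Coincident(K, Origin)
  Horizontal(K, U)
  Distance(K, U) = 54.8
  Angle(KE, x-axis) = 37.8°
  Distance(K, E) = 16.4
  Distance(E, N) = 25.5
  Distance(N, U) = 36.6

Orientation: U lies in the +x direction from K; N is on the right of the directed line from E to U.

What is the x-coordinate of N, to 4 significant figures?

21.04

K is at the origin; K and U share the same y with |KU| = 54.8 and U in +x, so U = (54.8, 0). KE runs at 37.8° with |KE| = 16.4, so E = (12.96, 10.05). N is determined by |EN| = 25.5 and |NU| = 36.6 together: it lies at the intersection of circle(E, 25.5) and circle(U, 36.6). With |EU| = 43.03, the foot of the radical line on EU is 13.51 from E and the perpendicular offset is √(25.5² − 13.51²) = 21.63. Taking the right-of-EU solution: N = (21.04, -14.13).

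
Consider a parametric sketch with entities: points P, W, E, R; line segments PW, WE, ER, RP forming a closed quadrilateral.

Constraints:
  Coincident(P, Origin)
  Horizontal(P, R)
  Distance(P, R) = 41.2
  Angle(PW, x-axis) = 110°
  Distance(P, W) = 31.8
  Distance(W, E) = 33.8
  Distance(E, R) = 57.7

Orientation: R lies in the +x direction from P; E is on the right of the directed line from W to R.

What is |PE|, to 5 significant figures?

16.758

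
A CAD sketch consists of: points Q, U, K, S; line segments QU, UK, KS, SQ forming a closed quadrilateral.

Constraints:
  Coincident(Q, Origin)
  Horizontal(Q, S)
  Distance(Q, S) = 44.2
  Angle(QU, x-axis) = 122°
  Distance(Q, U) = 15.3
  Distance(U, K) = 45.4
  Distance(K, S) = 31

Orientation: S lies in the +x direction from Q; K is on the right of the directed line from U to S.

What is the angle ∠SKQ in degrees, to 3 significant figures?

92.1°

Checks: |UK| = 45.40 ✓; |KS| = 31.00 ✓.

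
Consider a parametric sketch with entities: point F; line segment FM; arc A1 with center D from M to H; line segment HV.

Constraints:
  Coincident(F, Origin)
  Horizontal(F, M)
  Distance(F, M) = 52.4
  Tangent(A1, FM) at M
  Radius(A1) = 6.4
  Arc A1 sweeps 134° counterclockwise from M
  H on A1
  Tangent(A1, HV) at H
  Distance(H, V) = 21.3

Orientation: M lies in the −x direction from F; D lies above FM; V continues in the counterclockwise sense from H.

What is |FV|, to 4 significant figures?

67.84

F is at the origin; FM is horizontal with |FM| = 52.4 and M on the −x side, so M = (-52.40, 0.000). Tangency of A1 to FM means the radius DM is perpendicular to FM, so D = M + (0, 6.4) = (-52.40, 6.400). On A1, M sits at bearing -90° from D; a 134° counterclockwise sweep puts H at bearing 44°, so H = D + 6.4·(cos 44°, sin 44°) = (-47.80, 10.85). A1 meets HV tangentially, so DH is at right angles to HV, so HV runs along (−sin 44°, cos 44°); with |HV| = 21.3, V = (-62.59, 26.17). Then |FV| = |V − F| = 67.84.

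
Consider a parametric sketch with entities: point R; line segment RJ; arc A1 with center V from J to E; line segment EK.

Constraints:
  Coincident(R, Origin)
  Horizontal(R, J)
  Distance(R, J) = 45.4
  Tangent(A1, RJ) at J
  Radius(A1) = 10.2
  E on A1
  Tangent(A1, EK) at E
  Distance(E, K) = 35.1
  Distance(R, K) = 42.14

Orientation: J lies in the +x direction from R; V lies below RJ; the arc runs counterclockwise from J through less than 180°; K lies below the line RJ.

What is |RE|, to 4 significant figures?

36.73

Checks: |VE| = 10.20 ✓; ∠(VE, EK) = 90.00° ✓; |EK| = 35.10 ✓; |RK| = 42.14 ✓.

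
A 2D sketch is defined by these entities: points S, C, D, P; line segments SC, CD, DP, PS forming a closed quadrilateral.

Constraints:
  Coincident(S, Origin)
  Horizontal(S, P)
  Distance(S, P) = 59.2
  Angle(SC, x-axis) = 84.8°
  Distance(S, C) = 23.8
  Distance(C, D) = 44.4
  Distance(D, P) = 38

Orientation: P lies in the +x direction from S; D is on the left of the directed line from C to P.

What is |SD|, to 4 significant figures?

57.19

S is at the origin; S and P share the same y with |SP| = 59.2 and P in +x, so P = (59.2, 0). SC runs at 84.8° with |SC| = 23.8, so C = (2.157, 23.70). D is determined by |CD| = 44.4 and |DP| = 38.0 together: it lies at the intersection of circle(C, 44.4) and circle(P, 38.0). With |CP| = 61.77, the foot of the radical line on CP is 35.15 from C and the perpendicular offset is √(44.4² − 35.15²) = 27.12. Taking the left-of-CP solution: D = (45.03, 35.26).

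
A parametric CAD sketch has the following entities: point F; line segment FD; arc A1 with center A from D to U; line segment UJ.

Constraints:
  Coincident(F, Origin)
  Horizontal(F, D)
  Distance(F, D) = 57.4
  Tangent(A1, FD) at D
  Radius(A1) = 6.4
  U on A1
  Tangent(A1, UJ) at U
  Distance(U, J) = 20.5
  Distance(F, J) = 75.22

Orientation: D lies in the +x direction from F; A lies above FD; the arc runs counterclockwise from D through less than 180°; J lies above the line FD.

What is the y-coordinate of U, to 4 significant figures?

3.704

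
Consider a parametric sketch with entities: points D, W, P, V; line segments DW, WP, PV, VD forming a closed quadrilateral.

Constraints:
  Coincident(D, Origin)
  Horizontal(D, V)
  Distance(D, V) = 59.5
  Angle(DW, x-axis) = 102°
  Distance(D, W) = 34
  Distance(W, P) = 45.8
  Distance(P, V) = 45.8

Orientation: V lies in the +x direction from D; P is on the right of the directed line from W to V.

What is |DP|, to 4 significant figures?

16.02

Checks: |WP| = 45.80 ✓; |PV| = 45.80 ✓.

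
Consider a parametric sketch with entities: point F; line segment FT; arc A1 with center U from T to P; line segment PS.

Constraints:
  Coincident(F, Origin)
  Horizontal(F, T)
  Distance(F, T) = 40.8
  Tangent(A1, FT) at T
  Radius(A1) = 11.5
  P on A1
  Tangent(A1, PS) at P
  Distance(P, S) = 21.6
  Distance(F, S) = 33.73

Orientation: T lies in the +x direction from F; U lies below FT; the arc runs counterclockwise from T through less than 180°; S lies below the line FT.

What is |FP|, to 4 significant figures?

31.10

Checks: |UP| = 11.50 ✓; ∠(UP, PS) = 90.00° ✓; |PS| = 21.60 ✓; |FS| = 33.73 ✓.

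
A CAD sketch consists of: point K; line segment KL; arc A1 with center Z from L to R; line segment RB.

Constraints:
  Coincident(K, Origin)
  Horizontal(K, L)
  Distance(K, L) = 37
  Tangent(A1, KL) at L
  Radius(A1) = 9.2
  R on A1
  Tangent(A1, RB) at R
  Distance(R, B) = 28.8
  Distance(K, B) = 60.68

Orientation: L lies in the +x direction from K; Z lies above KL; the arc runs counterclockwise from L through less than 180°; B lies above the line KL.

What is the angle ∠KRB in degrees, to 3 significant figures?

104°

Checks: |ZL| = 9.200 ✓; |ZR| = 9.200 ✓; ∠(ZR, RB) = 90.00° ✓; |RB| = 28.80 ✓; |KB| = 60.68 ✓.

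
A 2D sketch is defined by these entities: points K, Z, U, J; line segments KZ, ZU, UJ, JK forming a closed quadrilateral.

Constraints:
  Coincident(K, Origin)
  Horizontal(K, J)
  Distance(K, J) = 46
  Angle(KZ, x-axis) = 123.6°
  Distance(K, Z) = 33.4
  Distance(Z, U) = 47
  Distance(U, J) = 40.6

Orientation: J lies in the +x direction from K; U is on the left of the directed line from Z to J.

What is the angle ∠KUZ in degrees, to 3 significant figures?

42.2°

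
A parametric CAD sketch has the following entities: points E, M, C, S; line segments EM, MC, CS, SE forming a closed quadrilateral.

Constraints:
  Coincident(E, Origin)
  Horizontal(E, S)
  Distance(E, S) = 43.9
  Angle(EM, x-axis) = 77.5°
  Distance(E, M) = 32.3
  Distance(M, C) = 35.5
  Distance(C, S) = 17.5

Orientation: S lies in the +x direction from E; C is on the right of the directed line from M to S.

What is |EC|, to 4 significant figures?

26.57

Checks: E = (0.00, 0.00) ✓; |MC| = 35.50 ✓; |CS| = 17.50 ✓.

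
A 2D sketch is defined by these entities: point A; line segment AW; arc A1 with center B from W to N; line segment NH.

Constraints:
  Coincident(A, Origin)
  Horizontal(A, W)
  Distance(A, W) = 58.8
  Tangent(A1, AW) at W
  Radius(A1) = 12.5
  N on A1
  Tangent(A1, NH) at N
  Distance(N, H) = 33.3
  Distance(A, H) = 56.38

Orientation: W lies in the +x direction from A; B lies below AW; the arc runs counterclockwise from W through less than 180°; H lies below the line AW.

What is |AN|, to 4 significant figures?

47.63

A is at the origin; A and W share the same y with |AW| = 58.8 and W on the +x side, so W = (58.80, 0.000). A1 meets AW tangentially, so BW is at right angles to AW, so B = W + (0, -12.5) = (58.80, -12.50). Since BN ⟂ NH (tangency), |BH| = √(12.5² + 33.3²) = 35.57 regardless of where N sits on A1. So H lies on both circle(A, 56.38) and circle(B, 35.57); the below-AW intersection is H = (38.18, -41.48). N is the foot of the tangent from H: N = (46.72, -9.296).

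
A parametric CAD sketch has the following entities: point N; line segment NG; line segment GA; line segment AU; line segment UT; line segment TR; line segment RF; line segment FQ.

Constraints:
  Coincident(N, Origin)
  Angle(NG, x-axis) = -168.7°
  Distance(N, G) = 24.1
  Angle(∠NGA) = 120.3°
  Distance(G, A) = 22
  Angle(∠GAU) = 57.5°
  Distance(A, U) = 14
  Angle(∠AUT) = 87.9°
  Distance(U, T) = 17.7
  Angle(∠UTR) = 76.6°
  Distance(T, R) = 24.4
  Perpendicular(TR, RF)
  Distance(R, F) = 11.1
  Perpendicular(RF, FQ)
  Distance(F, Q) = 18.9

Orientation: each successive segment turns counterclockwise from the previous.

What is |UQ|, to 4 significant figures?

6.276

N is at the origin; NG runs at -168.7° with length 24.1, so G = (-23.63, -4.722). ∠NGA = 120.3° gives GA at -109.0° from the x-axis; with |GA| = 22.0, A = (-30.80, -25.52). ∠GAU = 57.5° gives AU at 13.50° from the x-axis; with |AU| = 14.0, U = (-17.18, -22.26). ∠AUT = 87.9° gives UT at 105.6° from the x-axis; with |UT| = 17.7, T = (-21.94, -5.207). ∠UTR = 76.6° gives TR at -151.0° from the x-axis; with |TR| = 24.4, R = (-43.28, -17.04). The perpendicularity gives RF at right angles to TR, so RF runs at -61.00°; with |RF| = 11.1, F = (-37.90, -26.75). RF is perpendicular to FQ, so FQ runs at 29.00°; with |FQ| = 18.9, Q = (-21.37, -17.58). Then |UQ| = |Q − U| = 6.276.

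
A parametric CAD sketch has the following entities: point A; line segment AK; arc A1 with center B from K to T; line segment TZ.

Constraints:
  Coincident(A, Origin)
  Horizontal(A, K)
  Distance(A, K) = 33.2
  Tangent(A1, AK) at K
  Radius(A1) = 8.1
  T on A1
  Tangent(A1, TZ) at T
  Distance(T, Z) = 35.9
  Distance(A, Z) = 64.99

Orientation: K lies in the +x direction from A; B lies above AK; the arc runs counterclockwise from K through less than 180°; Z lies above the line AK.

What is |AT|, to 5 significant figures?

41.396

A is at the origin; A and K share the same y with |AK| = 33.2 and K on the +x side, so K = (33.200, 0.0000). Since A1 is tangent to AK there, BK ⟂ AK, so B = K + (0, 8.1) = (33.200, 8.1000). Since BT ⟂ TZ (tangency), |BZ| = √(8.1² + 35.9²) = 36.802 regardless of where T sits on A1. So Z lies on both circle(A, 64.99) and circle(B, 36.802); the above-AK intersection is Z = (50.960, 40.334). T is the foot of the tangent from Z: T = (40.981, 5.8485).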